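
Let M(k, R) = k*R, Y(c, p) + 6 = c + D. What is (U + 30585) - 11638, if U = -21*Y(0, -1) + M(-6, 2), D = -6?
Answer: 19187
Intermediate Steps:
Y(c, p) = -12 + c (Y(c, p) = -6 + (c - 6) = -6 + (-6 + c) = -12 + c)
M(k, R) = R*k
U = 240 (U = -21*(-12 + 0) + 2*(-6) = -21*(-12) - 12 = 252 - 12 = 240)
(U + 30585) - 11638 = (240 + 30585) - 11638 = 30825 - 11638 = 19187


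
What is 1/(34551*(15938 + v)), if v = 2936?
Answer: 1/652115574 ≈ 1.5335e-9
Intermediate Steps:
1/(34551*(15938 + v)) = 1/(34551*(15938 + 2936)) = (1/34551)/18874 = (1/34551)*(1/18874) = 1/652115574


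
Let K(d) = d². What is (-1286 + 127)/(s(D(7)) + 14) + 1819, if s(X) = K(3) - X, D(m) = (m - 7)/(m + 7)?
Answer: 40678/23 ≈ 1768.6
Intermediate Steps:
D(m) = (-7 + m)/(7 + m)
s(X) = 9 - X (s(X) = 3² - X = 9 - X)
(-1286 + 127)/(s(D(7)) + 14) + 1819 = (-1286 + 127)/((9 - (-7 + 7)/(7 + 7)) + 14) + 1819 = -1159/((9 - 0/14) + 14) + 1819 = -1159/((9 - 1*0) + 14) + 1819 = -1159/((9 + 0) + 14) + 1819 = -1159/(9 + 14) + 1819 = -1159/23 + 1819 = 40678/23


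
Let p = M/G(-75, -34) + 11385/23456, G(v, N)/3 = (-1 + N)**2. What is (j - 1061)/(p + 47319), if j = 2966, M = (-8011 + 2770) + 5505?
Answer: 54737508000/1359661229153 ≈ 0.040258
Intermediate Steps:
G(v, N) = 3*(-1 + N)**2
M = 264 (M = -5241 + 5505 = 264)
p = 16010753/28733600 (p = 264/((3*(-1 - 34)**2)) + 11385/23456 = 264/((3*(-35)**2)) + 11385*(1/23456) = 264/((3*1225)) + 11385/23456 = 264/3675 + 11385/23456 = 264*(1/3675) + 11385/23456 = 88/1225 + 11385/23456 = 16010753/28733600 ≈ 0.55721)
(j - 1061)/(p + 47319) = (2966 - 1061)/(16010753/28733600 + 47319) = 1905/(1359661229153/28733600) = 1905*(28733600/1359661229153) = 54737508000/1359661229153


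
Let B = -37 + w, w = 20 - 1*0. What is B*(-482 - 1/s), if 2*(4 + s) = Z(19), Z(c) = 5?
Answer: 24548/3 ≈ 8182.7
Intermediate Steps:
s = -3/2 (s = -4 + (1/2)*5 = -4 + 5/2 = -3/2 ≈ -1.5000)
w = 20 (w = 20 + 0 = 20)
B = -17 (B = -37 + 20 = -17)
B*(-482 - 1/s) = -17*(-482 - 1/(-3/2)) = -17*(-482 - 1*(-2/3)) = -17*(-482 + 2/3) = -17*(-1444/3) = 24548/3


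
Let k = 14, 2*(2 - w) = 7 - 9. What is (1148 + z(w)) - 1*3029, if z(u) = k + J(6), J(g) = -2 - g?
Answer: -1875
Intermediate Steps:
w = 3 (w = 2 - (7 - 9)/2 = 2 - ½*(-2) = 2 + 1 = 3)
z(u) = 6 (z(u) = 14 + (-2 - 1*6) = 14 + (-2 - 6) = 14 - 8 = 6)
(1148 + z(w)) - 1*3029 = (1148 + 6) - 1*3029 = 1154 - 3029 = -1875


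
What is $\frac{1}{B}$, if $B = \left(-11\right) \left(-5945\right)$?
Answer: $\frac{1}{65395} \approx 1.5292 \cdot 10^{-5}$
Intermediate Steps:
$B = 65395$
$\frac{1}{B} = \frac{1}{65395}$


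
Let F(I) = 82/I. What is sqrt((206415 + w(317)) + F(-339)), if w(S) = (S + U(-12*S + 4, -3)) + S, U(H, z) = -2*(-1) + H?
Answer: sqrt(23357780373)/339 ≈ 450.83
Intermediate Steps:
U(H, z) = 2 + H
w(S) = 6 - 10*S (w(S) = (S + (2 + (-12*S + 4))) + S = (S + (2 + (4 - 12*S))) + S = (S + (6 - 12*S)) + S = (6 - 11*S) + S = 6 - 10*S)
sqrt((206415 + w(317)) + F(-339)) = sqrt((206415 + (6 - 10*317)) + 82/(-339)) = sqrt((206415 + (6 - 3170)) + 82*(-1/339)) = sqrt((206415 - 3164) - 82/339) = sqrt(203251 - 82/339) = sqrt(68902007/339) = sqrt(23357780373)/339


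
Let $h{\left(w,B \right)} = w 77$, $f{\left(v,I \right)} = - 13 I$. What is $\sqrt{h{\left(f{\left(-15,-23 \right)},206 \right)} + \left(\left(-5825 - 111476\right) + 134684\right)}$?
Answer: $\sqrt{40406} \approx 201.01$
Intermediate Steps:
$h{\left(w,B \right)} = 77 w$
$\sqrt{h{\left(f{\left(-15,-23 \right)},206 \right)} + \left(\left(-5825 - 111476\right) + 134684\right)} = \sqrt{77 \left(\left(-13\right) \left(-23\right)\right) + \left(\left(-5825 - 111476\right) + 134684\right)} = \sqrt{77 \cdot 299 + \left(-117301 + 134684\right)} = \sqrt{23023 + 17383} = \sqrt{40406}$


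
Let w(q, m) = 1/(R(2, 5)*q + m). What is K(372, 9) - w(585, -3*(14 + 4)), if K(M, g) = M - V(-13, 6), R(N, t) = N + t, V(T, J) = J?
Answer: 1479005/4041 ≈ 366.00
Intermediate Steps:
K(M, g) = -6 + M (K(M, g) = M - 1*6 = M - 6 = -6 + M)
w(q, m) = 1/(m + 7*q) (w(q, m) = 1/((2 + 5)*q + m) = 1/(7*q + m) = 1/(m + 7*q))
K(372, 9) - w(585, -3*(14 + 4)) = (-6 + 372) - 1/(-3*(14 + 4) + 7*585) = 366 - 1/(-3*18 + 4095) = 366 - 1/(-54 + 4095) = 366 - 1/4041 = 1479005/4041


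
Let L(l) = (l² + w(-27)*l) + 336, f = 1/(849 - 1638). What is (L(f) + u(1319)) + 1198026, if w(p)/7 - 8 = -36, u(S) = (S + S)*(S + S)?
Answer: 5078156695171/622521 ≈ 8.1574e+6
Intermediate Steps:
u(S) = 4*S² (u(S) = (2*S)*(2*S) = 4*S²)
w(p) = -196 (w(p) = 56 + 7*(-36) = 56 - 252 = -196)
f = -1/789 (f = 1/(-789) = -1/789 ≈ -0.0012674)
L(l) = 336 + l² - 196*l (L(l) = (l² - 196*l) + 336 = 336 + l² - 196*l)
(L(f) + u(1319)) + 1198026 = ((336 + (-1/789)² - 196*(-1/789)) + 4*1319²) + 1198026 = ((336 + 1/622521 + 196/789) + 4*1739761) + 1198026 = (209321701/622521 + 6959044) + 1198026 = 4332360351625/622521 + 1198026 = 5078156695171/622521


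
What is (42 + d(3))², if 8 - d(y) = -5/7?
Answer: 126025/49 ≈ 2571.9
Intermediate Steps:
d(y) = 61/7 (d(y) = 8 - (-5)/7 = 8 - 1*(-5/7) = 8 + 5/7 = 61/7)
(42 + d(3))² = (42 + 61/7)² = (355/7)² = 126025/49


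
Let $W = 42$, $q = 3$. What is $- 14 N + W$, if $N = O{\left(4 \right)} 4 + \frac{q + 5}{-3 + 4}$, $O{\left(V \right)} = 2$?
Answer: $-182$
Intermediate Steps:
$N = 16$ ($N = 2 \cdot 4 + \frac{3 + 5}{-3 + 4} = 8 + \frac{8}{1} = 8 + 8 \cdot 1 = 8 + 8 = 16$)
$- 14 N + W = \left(-14\right) 16 + 42 = -224 + 42 = -182$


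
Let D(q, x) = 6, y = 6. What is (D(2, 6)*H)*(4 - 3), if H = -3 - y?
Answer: -54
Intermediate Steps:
H = -9 (H = -3 - 1*6 = -3 - 6 = -9)
(D(2, 6)*H)*(4 - 3) = (6*(-9))*(4 - 3) = -54*1 = -54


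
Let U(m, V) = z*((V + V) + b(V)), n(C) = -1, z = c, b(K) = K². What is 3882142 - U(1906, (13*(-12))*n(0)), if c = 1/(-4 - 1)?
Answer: 19435358/5 ≈ 3.8871e+6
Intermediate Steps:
c = -⅕ (c = 1/(-5) = -⅕ ≈ -0.20000)
z = -⅕ ≈ -0.20000
U(m, V) = -2*V/5 - V²/5 (U(m, V) = -((V + V) + V²)/5 = -(2*V + V²)/5 = -(V² + 2*V)/5 = -2*V/5 - V²/5)
3882142 - U(1906, (13*(-12))*n(0)) = 3882142 - (13*(-12))*(-1)*(-2 - 13*(-12)*(-1))/5 = 3882142 - (-156*(-1))*(-2 - (-156)*(-1))/5 = 3882142 - 156*(-2 - 1*156)/5 = 3882142 - 156*(-2 - 156)/5 = 3882142 - 156*(-158)/5 = 3882142 - 1*(-24648/5) = 3882142 + 24648/5 = 19435358/5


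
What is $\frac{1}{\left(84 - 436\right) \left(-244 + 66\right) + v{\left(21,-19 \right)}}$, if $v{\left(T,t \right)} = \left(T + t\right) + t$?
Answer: $\frac{1}{62639} \approx 1.5964 \cdot 10^{-5}$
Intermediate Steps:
$v{\left(T,t \right)} = T + 2 t$
$\frac{1}{\left(84 - 436\right) \left(-244 + 66\right) + v{\left(21,-19 \right)}} = \frac{1}{\left(84 - 436\right) \left(-244 + 66\right) + \left(21 + 2 \left(-19\right)\right)} = \frac{1}{\left(-352\right) \left(-178\right) + \left(21 - 38\right)} = \frac{1}{62656 - 17} = \frac{1}{62639}$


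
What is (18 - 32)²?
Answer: 196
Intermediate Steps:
(18 - 32)² = (-14)² = 196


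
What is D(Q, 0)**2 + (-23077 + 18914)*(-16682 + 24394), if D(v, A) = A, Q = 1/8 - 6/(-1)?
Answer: -32105056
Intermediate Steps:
Q = 49/8 (Q = 1*(1/8) - 6*(-1) = 1/8 + 6 = 49/8 ≈ 6.1250)
D(Q, 0)**2 + (-23077 + 18914)*(-16682 + 24394) = 0**2 + (-23077 + 18914)*(-16682 + 24394) = 0 - 4163*7712 = 0 - 32105056 = -32105056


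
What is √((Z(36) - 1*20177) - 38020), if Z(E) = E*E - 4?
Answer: I*√56905 ≈ 238.55*I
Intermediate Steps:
Z(E) = -4 + E² (Z(E) = E² - 4 = -4 + E²)
√((Z(36) - 1*20177) - 38020) = √(((-4 + 36²) - 1*20177) - 38020) = √(((-4 + 1296) - 20177) - 38020) = √((1292 - 20177) - 38020) = √(-18885 - 38020) = √(-56905) = I*√56905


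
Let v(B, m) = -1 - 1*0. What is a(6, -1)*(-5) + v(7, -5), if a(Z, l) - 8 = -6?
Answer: -11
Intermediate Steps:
a(Z, l) = 2 (a(Z, l) = 8 - 6 = 2)
v(B, m) = -1 (v(B, m) = -1 + 0 = -1)
a(6, -1)*(-5) + v(7, -5) = 2*(-5) - 1 = -10 - 1 = -11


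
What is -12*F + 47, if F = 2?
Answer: 23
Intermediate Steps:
-12*F + 47 = -12*2 + 47 = -24 + 47 = 23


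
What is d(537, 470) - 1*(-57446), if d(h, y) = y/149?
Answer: 8559924/149 ≈ 57449.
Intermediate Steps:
d(h, y) = y/149 (d(h, y) = y*(1/149) = y/149)
d(537, 470) - 1*(-57446) = (1/149)*470 - 1*(-57446) = 470/149 + 57446 = 8559924/149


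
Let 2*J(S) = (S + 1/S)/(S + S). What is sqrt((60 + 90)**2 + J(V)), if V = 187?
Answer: sqrt(3147244970)/374 ≈ 150.00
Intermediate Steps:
J(S) = (S + 1/S)/(4*S) (J(S) = ((S + 1/S)/(S + S))/2 = ((S + 1/S)/((2*S)))/2 = ((S + 1/S)*(1/(2*S)))/2 = ((S + 1/S)/(2*S))/2 = (S + 1/S)/(4*S))
sqrt((60 + 90)**2 + J(V)) = sqrt((60 + 90)**2 + (1/4)*(1 + 187**2)/187**2) = sqrt(150**2 + (1/4)*(1/34969)*(1 + 34969)) = sqrt(22500 + (1/4)*(1/34969)*34970) = sqrt(22500 + 17485/69938) = sqrt(1573622485/69938) = sqrt(3147244970)/374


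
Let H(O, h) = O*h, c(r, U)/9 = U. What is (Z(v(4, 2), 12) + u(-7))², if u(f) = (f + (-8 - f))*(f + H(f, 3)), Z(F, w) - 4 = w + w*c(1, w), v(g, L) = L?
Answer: 2359296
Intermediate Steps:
c(r, U) = 9*U
Z(F, w) = 4 + w + 9*w² (Z(F, w) = 4 + (w + w*(9*w)) = 4 + (w + 9*w²) = 4 + w + 9*w²)
u(f) = -32*f (u(f) = (f + (-8 - f))*(f + f*3) = -8*(f + 3*f) = -32*f)
(Z(v(4, 2), 12) + u(-7))² = ((4 + 12 + 9*12²) - 32*(-7))² = ((4 + 12 + 9*144) + 224)² = ((4 + 12 + 1296) + 224)² = (1312 + 224)² = 1536² = 2359296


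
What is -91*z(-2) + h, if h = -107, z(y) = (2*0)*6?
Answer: -107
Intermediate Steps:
z(y) = 0 (z(y) = 0*6 = 0)
-91*z(-2) + h = -91*0 - 107 = 0 - 107 = -107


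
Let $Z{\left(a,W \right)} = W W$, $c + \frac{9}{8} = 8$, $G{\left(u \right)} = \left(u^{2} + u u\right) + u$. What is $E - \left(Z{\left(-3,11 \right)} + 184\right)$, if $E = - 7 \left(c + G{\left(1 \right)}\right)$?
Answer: $- \frac{2993}{8} \approx -374.13$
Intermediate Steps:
$G{\left(u \right)} = u + 2 u^{2}$ ($G{\left(u \right)} = \left(u^{2} + u^{2}\right) + u = 2 u^{2} + u = u + 2 u^{2}$)
$c = \frac{55}{8}$ ($c = - \frac{9}{8} + 8 = \frac{55}{8} \approx 6.875$)
$Z{\left(a,W \right)} = W^{2}$
$E = - \frac{553}{8}$ ($E = - 7 \left(\frac{55}{8} + 1 \left(1 + 2 \cdot 1\right)\right) = - 7 \left(\frac{55}{8} + 1 \left(1 + 2\right)\right) = - 7 \left(\frac{55}{8} + 1 \cdot 3\right) = - 7 \left(\frac{55}{8} + 3\right) = \left(-7\right) \frac{79}{8} = - \frac{553}{8} \approx -69.125$)
$E - \left(Z{\left(-3,11 \right)} + 184\right) = - \frac{553}{8} - \left(11^{2} + 184\right) = - \frac{553}{8} - \left(121 + 184\right) = - \frac{553}{8} - 305 = - \frac{2993}{8}$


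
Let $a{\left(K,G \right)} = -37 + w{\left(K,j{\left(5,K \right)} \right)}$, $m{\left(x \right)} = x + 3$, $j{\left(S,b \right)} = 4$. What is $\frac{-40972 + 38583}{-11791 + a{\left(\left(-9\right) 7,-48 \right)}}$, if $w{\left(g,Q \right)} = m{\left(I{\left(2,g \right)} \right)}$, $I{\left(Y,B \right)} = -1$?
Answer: $\frac{2389}{11826} \approx 0.20201$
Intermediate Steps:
$m{\left(x \right)} = 3 + x$
$w{\left(g,Q \right)} = 2$ ($w{\left(g,Q \right)} = 3 - 1 = 2$)
$a{\left(K,G \right)} = -35$ ($a{\left(K,G \right)} = -37 + 2 = -35$)
$\frac{-40972 + 38583}{-11791 + a{\left(\left(-9\right) 7,-48 \right)}} = \frac{-40972 + 38583}{-11791 - 35} = - \frac{2389}{-11826} = \left(-2389\right) \left(- \frac{1}{11826}\right) = \frac{2389}{11826}$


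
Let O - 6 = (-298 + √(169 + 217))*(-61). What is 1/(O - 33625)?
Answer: -15441/236988175 + 61*√386/236988175 ≈ -6.0098e-5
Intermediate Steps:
O = 18184 - 61*√386 (O = 6 + (-298 + √(169 + 217))*(-61) = 6 + (-298 + √386)*(-61) = 6 + (18178 - 61*√386) = 18184 - 61*√386 ≈ 16986.)
1/(O - 33625) = 1/((18184 - 61*√386) - 33625) = 1/(-15441 - 61*√386)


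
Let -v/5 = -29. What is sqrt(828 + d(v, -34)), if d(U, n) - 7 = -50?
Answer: sqrt(785) ≈ 28.018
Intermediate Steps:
v = 145 (v = -5*(-29) = 145)
d(U, n) = -43 (d(U, n) = 7 - 50 = -43)
sqrt(828 + d(v, -34)) = sqrt(828 - 43) = sqrt(785)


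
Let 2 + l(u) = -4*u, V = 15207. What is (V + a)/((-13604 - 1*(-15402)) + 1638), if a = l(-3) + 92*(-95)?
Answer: 6477/3436 ≈ 1.8850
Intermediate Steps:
l(u) = -2 - 4*u
a = -8730 (a = (-2 - 4*(-3)) + 92*(-95) = (-2 + 12) - 8740 = 10 - 8740 = -8730)
(V + a)/((-13604 - 1*(-15402)) + 1638) = (15207 - 8730)/((-13604 - 1*(-15402)) + 1638) = 6477/((-13604 + 15402) + 1638) = 6477/(1798 + 1638) = 6477/3436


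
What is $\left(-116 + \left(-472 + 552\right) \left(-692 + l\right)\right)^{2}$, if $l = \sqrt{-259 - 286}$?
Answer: $3074098576 - 8876160 i \sqrt{545} \approx 3.0741 \cdot 10^{9} - 2.0722 \cdot 10^{8} i$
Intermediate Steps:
$l = i \sqrt{545}$ ($l = \sqrt{-545} = i \sqrt{545} \approx 23.345 i$)
$\left(-116 + \left(-472 + 552\right) \left(-692 + l\right)\right)^{2} = \left(-116 + \left(-472 + 552\right) \left(-692 + i \sqrt{545}\right)\right)^{2} = \left(-116 + 80 \left(-692 + i \sqrt{545}\right)\right)^{2} = \left(-116 - \left(55360 - 80 i \sqrt{545}\right)\right)^{2} = \left(-55476 + 80 i \sqrt{545}\right)^{2}$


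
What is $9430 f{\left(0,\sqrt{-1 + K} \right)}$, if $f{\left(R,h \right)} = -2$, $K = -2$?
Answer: $-18860$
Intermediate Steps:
$9430 f{\left(0,\sqrt{-1 + K} \right)} = 9430 \left(-2\right) = -18860$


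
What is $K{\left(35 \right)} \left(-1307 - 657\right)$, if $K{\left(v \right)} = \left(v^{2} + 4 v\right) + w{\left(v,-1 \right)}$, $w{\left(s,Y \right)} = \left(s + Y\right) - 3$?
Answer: $-2741744$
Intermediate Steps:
$w{\left(s,Y \right)} = -3 + Y + s$ ($w{\left(s,Y \right)} = \left(Y + s\right) - 3 = -3 + Y + s$)
$K{\left(v \right)} = -4 + v^{2} + 5 v$ ($K{\left(v \right)} = \left(v^{2} + 4 v\right) - \left(4 - v\right) = \left(v^{2} + 4 v\right) + \left(-4 + v\right) = -4 + v^{2} + 5 v$)
$K{\left(35 \right)} \left(-1307 - 657\right) = \left(-4 + 35^{2} + 5 \cdot 35\right) \left(-1307 - 657\right) = \left(-4 + 1225 + 175\right) \left(-1964\right) = 1396 \left(-1964\right) = -2741744$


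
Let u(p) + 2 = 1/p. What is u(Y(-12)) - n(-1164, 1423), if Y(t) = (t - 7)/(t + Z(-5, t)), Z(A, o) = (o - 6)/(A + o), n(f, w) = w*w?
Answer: -654052527/323 ≈ -2.0249e+6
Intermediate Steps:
n(f, w) = w**2
Z(A, o) = (-6 + o)/(A + o)
Y(t) = (-7 + t)/(t + (-6 + t)/(-5 + t)) (Y(t) = (t - 7)/(t + (-6 + t)/(-5 + t)) = (-7 + t)/(t + (-6 + t)/(-5 + t)))
u(p) = -2 + 1/p
u(Y(-12)) - n(-1164, 1423) = (-2 + 1/((-7 - 12)*(-5 - 12)/(-6 - 12 - 12*(-5 - 12)))) - 1*1423**2 = (-2 + 1/(-19*(-17)/(-6 - 12 - 12*(-17)))) - 1*2024929 = (-2 + 1/(-19*(-17)/(-6 - 12 + 204))) - 2024929 = (-2 + 1/(-19*(-17)/186)) - 2024929 = (-2 + 1/((1/186)*(-19)*(-17))) - 2024929 = (-2 + 1/(323/186)) - 2024929 = (-2 + 186/323) - 2024929 = -460/323 - 2024929 = -654052527/323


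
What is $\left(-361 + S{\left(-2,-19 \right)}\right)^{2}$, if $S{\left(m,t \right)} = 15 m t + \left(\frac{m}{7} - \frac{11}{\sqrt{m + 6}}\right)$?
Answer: $\frac{8094025}{196} \approx 41296.0$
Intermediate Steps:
$S{\left(m,t \right)} = - \frac{11}{\sqrt{6 + m}} + \frac{m}{7} + 15 m t$ ($S{\left(m,t \right)} = 15 m t + \left(m \frac{1}{7} - \frac{11}{\sqrt{6 + m}}\right) = 15 m t + \left(\frac{m}{7} - \frac{11}{\sqrt{6 + m}}\right) = 15 m t + \left(- \frac{11}{\sqrt{6 + m}} + \frac{m}{7}\right) = - \frac{11}{\sqrt{6 + m}} + \frac{m}{7} + 15 m t$)
$\left(-361 + S{\left(-2,-19 \right)}\right)^{2} = \left(-361 + \left(- \frac{11}{\sqrt{6 - 2}} + \frac{1}{7} \left(-2\right) + 15 \left(-2\right) \left(-19\right)\right)\right)^{2} = \left(-361 - \left(- \frac{3988}{7} + \frac{11}{2}\right)\right)^{2} = \left(-361 - - \frac{7899}{14}\right)^{2} = \left(-361 + \frac{7899}{14}\right)^{2} = \left(\frac{2845}{14}\right)^{2} = \frac{8094025}{196}$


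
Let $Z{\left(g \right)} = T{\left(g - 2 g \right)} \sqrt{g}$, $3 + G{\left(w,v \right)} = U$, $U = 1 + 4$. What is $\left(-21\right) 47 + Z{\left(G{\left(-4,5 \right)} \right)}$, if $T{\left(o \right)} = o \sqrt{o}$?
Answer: $-987 - 4 i \approx -987.0 - 4.0 i$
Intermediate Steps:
$U = 5$
$T{\left(o \right)} = o^{\frac{3}{2}}$
$G{\left(w,v \right)} = 2$ ($G{\left(w,v \right)} = -3 + 5 = 2$)
$Z{\left(g \right)} = \sqrt{g} \left(- g\right)^{\frac{3}{2}}$ ($Z{\left(g \right)} = \left(g - 2 g\right)^{\frac{3}{2}} \sqrt{g} = \left(- g\right)^{\frac{3}{2}} \sqrt{g} = \sqrt{g} \left(- g\right)^{\frac{3}{2}}$)
$\left(-21\right) 47 + Z{\left(G{\left(-4,5 \right)} \right)} = \left(-21\right) 47 + \sqrt{2} \left(\left(-1\right) 2\right)^{\frac{3}{2}} = -987 + \sqrt{2} \left(-2\right)^{\frac{3}{2}} = -987 + \sqrt{2} \left(- 2 i \sqrt{2}\right) = -987 - 4 i$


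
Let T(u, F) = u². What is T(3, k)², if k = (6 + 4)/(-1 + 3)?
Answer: 81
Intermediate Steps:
k = 5 (k = 10/2 = 10*(½) = 5)
T(3, k)² = (3²)² = 9² = 81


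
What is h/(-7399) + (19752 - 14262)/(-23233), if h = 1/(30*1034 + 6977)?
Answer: -220493934529/933103006157 ≈ -0.23630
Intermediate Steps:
h = 1/37997 (h = 1/(31020 + 6977) = 1/37997 ≈ 2.6318e-5)
h/(-7399) + (19752 - 14262)/(-23233) = (1/37997)/(-7399) + (19752 - 14262)/(-23233) = (1/37997)*(-1/7399) + 5490*(-1/23233) = -1/281139803 - 5490/23233 = -220493934529/933103006157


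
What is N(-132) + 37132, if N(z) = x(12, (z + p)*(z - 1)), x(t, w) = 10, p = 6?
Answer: 37142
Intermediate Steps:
N(z) = 10
N(-132) + 37132 = 10 + 37132 = 37142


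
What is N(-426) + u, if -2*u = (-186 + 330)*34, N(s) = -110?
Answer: -2558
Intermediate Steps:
u = -2448 (u = -(-186 + 330)*34/2 = -72*34 = -½*4896 = -2448)
N(-426) + u = -110 - 2448 = -2558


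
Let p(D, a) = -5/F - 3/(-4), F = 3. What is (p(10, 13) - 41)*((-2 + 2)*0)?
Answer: 0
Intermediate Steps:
p(D, a) = -11/12 (p(D, a) = -5/3 - 3/(-4) = -5*⅓ - 3*(-¼) = -5/3 + ¾ = -11/12)
(p(10, 13) - 41)*((-2 + 2)*0) = (-11/12 - 41)*((-2 + 2)*0) = -0*0 = -503/12*0 = 0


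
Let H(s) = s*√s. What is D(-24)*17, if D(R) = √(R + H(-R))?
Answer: 34*√(-6 + 12*√6) ≈ 164.45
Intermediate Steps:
H(s) = s^(3/2)
D(R) = √(R + (-R)^(3/2))
D(-24)*17 = √(-24 + (-1*(-24))^(3/2))*17 = √(-24 + 24^(3/2))*17 = √(-24 + 48*√6)*17 = 17*√(-24 + 48*√6)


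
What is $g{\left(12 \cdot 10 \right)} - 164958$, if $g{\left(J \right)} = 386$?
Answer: $-164572$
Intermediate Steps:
$g{\left(12 \cdot 10 \right)} - 164958 = 386 - 164958 = -164572$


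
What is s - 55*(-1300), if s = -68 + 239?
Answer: 71671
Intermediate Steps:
s = 171
s - 55*(-1300) = 171 - 55*(-1300) = 171 + 71500 = 71671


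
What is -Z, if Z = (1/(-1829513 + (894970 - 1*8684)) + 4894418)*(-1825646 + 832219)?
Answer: 4586202642094144895/943227 ≈ 4.8622e+12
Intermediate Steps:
Z = -4586202642094144895/943227 (Z = (1/(-1829513 + (894970 - 8684)) + 4894418)*(-993427) = (1/(-1829513 + 886286) + 4894418)*(-993427) = (1/(-943227) + 4894418)*(-993427) = (-1/943227 + 4894418)*(-993427) = (4616547206885/943227)*(-993427) = -4586202642094144895/943227 ≈ -4.8622e+12)
-Z = -1*(-4586202642094144895/943227) = 4586202642094144895/943227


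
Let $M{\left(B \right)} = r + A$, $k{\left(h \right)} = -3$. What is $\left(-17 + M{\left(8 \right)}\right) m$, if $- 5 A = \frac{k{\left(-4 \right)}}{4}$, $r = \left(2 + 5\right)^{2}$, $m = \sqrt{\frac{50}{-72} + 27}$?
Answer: $\frac{643 \sqrt{947}}{120} \approx 164.89$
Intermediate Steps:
$m = \frac{\sqrt{947}}{6}$ ($m = \sqrt{50 \left(- \frac{1}{72}\right) + 27} = \sqrt{- \frac{25}{36} + 27} = \sqrt{\frac{947}{36}} = \frac{\sqrt{947}}{6} \approx 5.1289$)
$r = 49$ ($r = 7^{2} = 49$)
$A = \frac{3}{20}$ ($A = - \frac{\left(-3\right) \frac{1}{4}}{5} = \left(- \frac{1}{5}\right) \left(- \frac{3}{4}\right) = \frac{3}{20} \approx 0.15$)
$M{\left(B \right)} = \frac{983}{20}$ ($M{\left(B \right)} = 49 + \frac{3}{20} = \frac{983}{20}$)
$\left(-17 + M{\left(8 \right)}\right) m = \left(-17 + \frac{983}{20}\right) \frac{\sqrt{947}}{6} = \frac{643 \frac{\sqrt{947}}{6}}{20} = \frac{643 \sqrt{947}}{120}$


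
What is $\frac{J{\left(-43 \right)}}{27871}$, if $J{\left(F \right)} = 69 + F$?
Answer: $\frac{26}{27871} \approx 0.00093287$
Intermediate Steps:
$\frac{J{\left(-43 \right)}}{27871} = \frac{69 - 43}{27871} = 26 \cdot \frac{1}{27871} = \frac{26}{27871}$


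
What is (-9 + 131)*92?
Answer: 11224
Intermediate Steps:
(-9 + 131)*92 = 122*92 = 11224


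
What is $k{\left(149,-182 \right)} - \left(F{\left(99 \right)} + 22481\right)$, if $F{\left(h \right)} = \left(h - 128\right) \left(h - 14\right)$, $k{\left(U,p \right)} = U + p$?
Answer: $-20049$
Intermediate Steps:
$F{\left(h \right)} = \left(-128 + h\right) \left(-14 + h\right)$
$k{\left(149,-182 \right)} - \left(F{\left(99 \right)} + 22481\right) = \left(149 - 182\right) - \left(\left(1792 + 99^{2} - 14058\right) + 22481\right) = -33 - \left(\left(1792 + 9801 - 14058\right) + 22481\right) = -33 - \left(-2465 + 22481\right) = -33 - 20016 = -20049$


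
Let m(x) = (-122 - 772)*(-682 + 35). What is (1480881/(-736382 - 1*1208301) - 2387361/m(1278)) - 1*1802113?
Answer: -675697886033794881/374946550498 ≈ -1.8021e+6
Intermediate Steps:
m(x) = 578418 (m(x) = -894*(-647) = 578418)
(1480881/(-736382 - 1*1208301) - 2387361/m(1278)) - 1*1802113 = (1480881/(-736382 - 1*1208301) - 2387361/578418) - 1*1802113 = (1480881/(-736382 - 1208301) - 2387361*1/578418) - 1802113 = (1480881/(-1944683) - 795787/192806) - 1802113 = (1480881*(-1/1944683) - 795787/192806) - 1802113 = (-1480881/1944683 - 795787/192806) - 1802113 = -1833076192607/374946550498 - 1802113 = -675697886033794881/374946550498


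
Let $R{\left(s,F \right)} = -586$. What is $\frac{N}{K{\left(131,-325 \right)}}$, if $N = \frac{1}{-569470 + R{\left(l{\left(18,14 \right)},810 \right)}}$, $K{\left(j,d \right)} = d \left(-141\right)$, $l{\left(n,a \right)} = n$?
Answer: $- \frac{1}{26122816200} \approx -3.8281 \cdot 10^{-11}$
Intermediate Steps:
$K{\left(j,d \right)} = - 141 d$
$N = - \frac{1}{570056}$ ($N = \frac{1}{-569470 - 586} = \frac{1}{-570056} = - \frac{1}{570056} \approx -1.7542 \cdot 10^{-6}$)
$\frac{N}{K{\left(131,-325 \right)}} = - \frac{1}{570056 \left(\left(-141\right) \left(-325\right)\right)} = - \frac{1}{570056 \cdot 45825} = \left(- \frac{1}{570056}\right) \frac{1}{45825} = - \frac{1}{26122816200}$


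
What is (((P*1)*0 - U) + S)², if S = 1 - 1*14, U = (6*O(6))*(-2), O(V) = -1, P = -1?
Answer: 625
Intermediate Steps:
U = 12 (U = (6*(-1))*(-2) = -6*(-2) = 12)
S = -13 (S = 1 - 14 = -13)
(((P*1)*0 - U) + S)² = ((-1*1*0 - 1*12) - 13)² = ((-1*0 - 12) - 13)² = ((0 - 12) - 13)² = (-12 - 13)² = (-25)² = 625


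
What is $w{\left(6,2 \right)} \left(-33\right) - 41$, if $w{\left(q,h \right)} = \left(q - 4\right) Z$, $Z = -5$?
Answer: $289$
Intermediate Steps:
$w{\left(q,h \right)} = 20 - 5 q$ ($w{\left(q,h \right)} = \left(q - 4\right) \left(-5\right) = \left(-4 + q\right) \left(-5\right) = 20 - 5 q$)
$w{\left(6,2 \right)} \left(-33\right) - 41 = \left(20 - 30\right) \left(-33\right) - 41 = \left(-10\right) \left(-33\right) - 41 = 330 - 41 = 289$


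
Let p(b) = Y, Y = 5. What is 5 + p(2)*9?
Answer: 50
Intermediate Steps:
p(b) = 5
5 + p(2)*9 = 5 + 5*9 = 5 + 45 = 50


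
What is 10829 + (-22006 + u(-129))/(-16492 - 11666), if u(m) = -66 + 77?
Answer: 304944977/28158 ≈ 10830.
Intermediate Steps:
u(m) = 11
10829 + (-22006 + u(-129))/(-16492 - 11666) = 10829 + (-22006 + 11)/(-16492 - 11666) = 10829 - 21995/(-28158) = 10829 - 21995*(-1/28158) = 10829 + 21995/28158 = 304944977/28158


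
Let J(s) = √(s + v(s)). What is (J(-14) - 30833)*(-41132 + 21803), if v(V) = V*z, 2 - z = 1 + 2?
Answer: 595971057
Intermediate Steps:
z = -1 (z = 2 - (1 + 2) = 2 - 1*3 = 2 - 3 = -1)
v(V) = -V (v(V) = V*(-1) = -V)
J(s) = 0 (J(s) = √(s - s) = √0 = 0)
(J(-14) - 30833)*(-41132 + 21803) = (0 - 30833)*(-41132 + 21803) = -30833*(-19329) = 595971057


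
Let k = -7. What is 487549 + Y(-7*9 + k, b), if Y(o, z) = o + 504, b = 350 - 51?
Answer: 487983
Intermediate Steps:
b = 299
Y(o, z) = 504 + o
487549 + Y(-7*9 + k, b) = 487549 + (504 + (-7*9 - 7)) = 487549 + (504 + (-63 - 7)) = 487549 + (504 - 70) = 487549 + 434 = 487983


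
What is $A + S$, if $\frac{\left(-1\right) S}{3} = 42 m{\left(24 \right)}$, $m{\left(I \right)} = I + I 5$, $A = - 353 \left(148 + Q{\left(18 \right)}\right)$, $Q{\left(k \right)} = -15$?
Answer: $-65093$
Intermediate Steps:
$A = -46949$ ($A = - 353 \left(148 - 15\right) = \left(-353\right) 133 = -46949$)
$m{\left(I \right)} = 6 I$ ($m{\left(I \right)} = I + 5 I = 6 I$)
$S = -18144$ ($S = - 3 \cdot 42 \cdot 6 \cdot 24 = - 3 \cdot 42 \cdot 144 = \left(-3\right) 6048 = -18144$)
$A + S = -46949 - 18144 = -65093$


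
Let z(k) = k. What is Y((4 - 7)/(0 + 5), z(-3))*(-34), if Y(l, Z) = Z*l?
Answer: -306/5 ≈ -61.200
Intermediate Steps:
Y((4 - 7)/(0 + 5), z(-3))*(-34) = -3*(4 - 7)/(0 + 5)*(-34) = -(-9)/5*(-34) = -3*(-3/5)*(-34) = (9/5)*(-34) = -306/5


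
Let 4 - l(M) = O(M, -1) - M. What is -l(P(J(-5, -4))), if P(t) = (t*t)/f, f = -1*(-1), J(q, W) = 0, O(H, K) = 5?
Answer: 1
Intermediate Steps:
f = 1
P(t) = t² (P(t) = (t*t)/1 = t²*1 = t²)
l(M) = -1 + M (l(M) = 4 - (5 - M) = 4 + (-5 + M) = -1 + M)
-l(P(J(-5, -4))) = -(-1 + 0²) = -(-1 + 0) = -1*(-1) = 1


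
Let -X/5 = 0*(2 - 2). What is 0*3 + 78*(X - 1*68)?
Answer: -5304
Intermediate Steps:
X = 0 (X = -0*(2 - 2) = -0*0 = -5*0 = 0)
0*3 + 78*(X - 1*68) = 0*3 + 78*(0 - 1*68) = 0 + 78*(0 - 68) = 0 + 78*(-68) = 0 - 5304 = -5304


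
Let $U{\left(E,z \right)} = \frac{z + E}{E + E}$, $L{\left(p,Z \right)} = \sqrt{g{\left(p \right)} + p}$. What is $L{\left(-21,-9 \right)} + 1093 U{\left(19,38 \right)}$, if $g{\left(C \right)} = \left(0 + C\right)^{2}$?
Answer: $\frac{3279}{2} + 2 \sqrt{105} \approx 1660.0$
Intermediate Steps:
$g{\left(C \right)} = C^{2}$
$L{\left(p,Z \right)} = \sqrt{p + p^{2}}$ ($L{\left(p,Z \right)} = \sqrt{p^{2} + p} = \sqrt{p + p^{2}}$)
$U{\left(E,z \right)} = \frac{E + z}{2 E}$
$L{\left(-21,-9 \right)} + 1093 U{\left(19,38 \right)} = \sqrt{- 21 \left(1 - 21\right)} + 1093 \frac{19 + 38}{2 \cdot 19} = \sqrt{\left(-21\right) \left(-20\right)} + 1093 \cdot \frac{1}{2} \cdot \frac{1}{19} \cdot 57 = \sqrt{420} + 1093 \cdot \frac{3}{2} = 2 \sqrt{105} + \frac{3279}{2} = \frac{3279}{2} + 2 \sqrt{105}$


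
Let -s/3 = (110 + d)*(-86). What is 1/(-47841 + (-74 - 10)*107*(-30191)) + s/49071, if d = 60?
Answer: 25083889852537/28064103013023 ≈ 0.89381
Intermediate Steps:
s = 43860 (s = -3*(110 + 60)*(-86) = -510*(-86) = -3*(-14620) = 43860)
1/(-47841 + (-74 - 10)*107*(-30191)) + s/49071 = 1/(-47841 + (-74 - 10)*107*(-30191)) + 43860/49071 = -1/30191/(-47841 - 84*107) + 43860*(1/49071) = -1/30191/(-47841 - 8988) + 14620/16357 = -1/30191/(-56829) + 14620/16357 = -1/56829*(-1/30191) + 14620/16357 = 1/1715724339 + 14620/16357 = 25083889852537/28064103013023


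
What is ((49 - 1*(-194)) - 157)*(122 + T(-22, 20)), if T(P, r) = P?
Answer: 8600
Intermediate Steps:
((49 - 1*(-194)) - 157)*(122 + T(-22, 20)) = ((49 - 1*(-194)) - 157)*(122 - 22) = ((49 + 194) - 157)*100 = (243 - 157)*100 = 86*100 = 8600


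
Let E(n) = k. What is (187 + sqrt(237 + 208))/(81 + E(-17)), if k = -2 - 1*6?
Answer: 187/73 + sqrt(445)/73 ≈ 2.8506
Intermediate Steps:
k = -8 (k = -2 - 6 = -8)
E(n) = -8
(187 + sqrt(237 + 208))/(81 + E(-17)) = (187 + sqrt(237 + 208))/(81 - 8) = (187 + sqrt(445))/73 = (187 + sqrt(445))*(1/73) = 187/73 + sqrt(445)/73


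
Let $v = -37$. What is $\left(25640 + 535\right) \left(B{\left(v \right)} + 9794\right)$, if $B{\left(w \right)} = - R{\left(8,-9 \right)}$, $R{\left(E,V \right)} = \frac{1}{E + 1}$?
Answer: $\frac{769065125}{3} \approx 2.5636 \cdot 10^{8}$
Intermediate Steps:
$R{\left(E,V \right)} = \frac{1}{1 + E}$
$B{\left(w \right)} = - \frac{1}{9}$ ($B{\left(w \right)} = - \frac{1}{1 + 8} = - \frac{1}{9}$)
$\left(25640 + 535\right) \left(B{\left(v \right)} + 9794\right) = \left(25640 + 535\right) \left(- \frac{1}{9} + 9794\right) = 26175 \cdot \frac{88145}{9} = \frac{769065125}{3}$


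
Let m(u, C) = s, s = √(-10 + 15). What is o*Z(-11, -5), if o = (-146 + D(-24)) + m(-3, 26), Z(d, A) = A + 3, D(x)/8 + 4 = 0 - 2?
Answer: 388 - 2*√5 ≈ 383.53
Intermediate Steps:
s = √5 ≈ 2.2361
D(x) = -48 (D(x) = -32 + 8*(0 - 2) = -32 + 8*(-2) = -32 - 16 = -48)
Z(d, A) = 3 + A
m(u, C) = √5
o = -194 + √5 (o = (-146 - 48) + √5 = -194 + √5 ≈ -191.76)
o*Z(-11, -5) = (-194 + √5)*(3 - 5) = (-194 + √5)*(-2) = 388 - 2*√5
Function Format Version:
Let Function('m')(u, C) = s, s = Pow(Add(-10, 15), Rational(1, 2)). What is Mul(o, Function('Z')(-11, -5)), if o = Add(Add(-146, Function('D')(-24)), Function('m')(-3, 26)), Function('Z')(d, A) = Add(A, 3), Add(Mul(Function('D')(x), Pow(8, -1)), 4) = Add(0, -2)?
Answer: Add(388, Mul(-2, Pow(5, Rational(1, 2)))) ≈ 383.53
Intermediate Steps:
s = Pow(5, Rational(1, 2)) ≈ 2.2361
Function('D')(x) = -48 (Function('D')(x) = Add(-32, Mul(8, Add(0, -2))) = Add(-32, Mul(8, -2)) = Add(-32, -16) = -48)
Function('Z')(d, A) = Add(3, A)
Function('m')(u, C) = Pow(5, Rational(1, 2))
o = Add(-194, Pow(5, Rational(1, 2))) (o = Add(Add(-146, -48), Pow(5, Rational(1, 2))) = Add(-194, Pow(5, Rational(1, 2))) ≈ -191.76)
Mul(o, Function('Z')(-11, -5)) = Mul(Add(-194, Pow(5, Rational(1, 2))), Add(3, -5)) = Mul(Add(-194, Pow(5, Rational(1, 2))), -2) = Add(388, Mul(-2, Pow(5, Rational(1, 2))))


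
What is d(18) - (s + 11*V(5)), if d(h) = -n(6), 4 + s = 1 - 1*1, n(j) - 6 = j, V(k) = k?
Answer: -63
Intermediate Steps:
n(j) = 6 + j
s = -4 (s = -4 + (1 - 1*1) = -4 + (1 - 1) = -4 + 0 = -4)
d(h) = -12 (d(h) = -(6 + 6) = -1*12 = -12)
d(18) - (s + 11*V(5)) = -12 - (-4 + 11*5) = -12 - (-4 + 55) = -12 - 1*51 = -12 - 51 = -63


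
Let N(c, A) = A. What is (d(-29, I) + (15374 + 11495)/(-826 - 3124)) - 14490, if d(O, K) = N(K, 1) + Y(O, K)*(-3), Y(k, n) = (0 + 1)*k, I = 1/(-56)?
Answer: -56914769/3950 ≈ -14409.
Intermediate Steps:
I = -1/56 ≈ -0.017857
Y(k, n) = k (Y(k, n) = 1*k = k)
d(O, K) = 1 - 3*O (d(O, K) = 1 + O*(-3) = 1 - 3*O)
(d(-29, I) + (15374 + 11495)/(-826 - 3124)) - 14490 = ((1 - 3*(-29)) + (15374 + 11495)/(-826 - 3124)) - 14490 = ((1 + 87) + 26869/(-3950)) - 14490 = (88 + 26869*(-1/3950)) - 14490 = (88 - 26869/3950) - 14490 = 320731/3950 - 14490 = -56914769/3950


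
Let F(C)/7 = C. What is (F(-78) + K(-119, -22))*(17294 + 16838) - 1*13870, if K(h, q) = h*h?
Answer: 464693310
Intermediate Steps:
K(h, q) = h²
F(C) = 7*C
(F(-78) + K(-119, -22))*(17294 + 16838) - 1*13870 = (7*(-78) + (-119)²)*(17294 + 16838) - 1*13870 = (-546 + 14161)*34132 - 13870 = 13615*34132 - 13870 = 464707180 - 13870 = 464693310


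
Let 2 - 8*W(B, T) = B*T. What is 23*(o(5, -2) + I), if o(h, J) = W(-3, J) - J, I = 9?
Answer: 483/2 ≈ 241.50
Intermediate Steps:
W(B, T) = 1/4 - B*T/8
o(h, J) = 1/4 - 5*J/8 (o(h, J) = (1/4 - 1/8*(-3)*J) - J = (1/4 + 3*J/8) - J = 1/4 - 5*J/8)
23*(o(5, -2) + I) = 23*((1/4 - 5/8*(-2)) + 9) = 23*((1/4 + 5/4) + 9) = 23*(3/2 + 9) = 23*(21/2) = 483/2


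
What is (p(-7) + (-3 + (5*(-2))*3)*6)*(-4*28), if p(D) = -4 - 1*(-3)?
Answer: 22288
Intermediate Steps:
p(D) = -1 (p(D) = -4 + 3 = -1)
(p(-7) + (-3 + (5*(-2))*3)*6)*(-4*28) = (-1 + (-3 + (5*(-2))*3)*6)*(-4*28) = (-1 + (-3 - 10*3)*6)*(-112) = (-1 + (-3 - 30)*6)*(-112) = (-1 - 33*6)*(-112) = (-1 - 198)*(-112) = -199*(-112) = 22288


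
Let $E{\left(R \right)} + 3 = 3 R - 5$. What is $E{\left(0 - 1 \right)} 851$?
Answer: $-9361$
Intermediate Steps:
$E{\left(R \right)} = -8 + 3 R$ ($E{\left(R \right)} = -3 + \left(3 R - 5\right) = -3 + \left(-5 + 3 R\right) = -8 + 3 R$)
$E{\left(0 - 1 \right)} 851 = \left(-8 + 3 \left(0 - 1\right)\right) 851 = \left(-8 + 3 \left(-1\right)\right) 851 = \left(-8 - 3\right) 851 = \left(-11\right) 851 = -9361$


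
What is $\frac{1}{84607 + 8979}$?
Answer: $\frac{1}{93586} \approx 1.0685 \cdot 10^{-5}$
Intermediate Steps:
$\frac{1}{84607 + 8979} = \frac{1}{93586}$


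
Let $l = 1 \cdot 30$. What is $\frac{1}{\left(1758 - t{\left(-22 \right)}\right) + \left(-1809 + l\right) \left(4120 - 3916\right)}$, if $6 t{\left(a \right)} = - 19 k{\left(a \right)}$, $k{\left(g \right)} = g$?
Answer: $- \frac{3}{1083683} \approx -2.7683 \cdot 10^{-6}$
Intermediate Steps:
$l = 30$
$t{\left(a \right)} = - \frac{19 a}{6}$ ($t{\left(a \right)} = \frac{\left(-19\right) a}{6} = - \frac{19 a}{6}$)
$\frac{1}{\left(1758 - t{\left(-22 \right)}\right) + \left(-1809 + l\right) \left(4120 - 3916\right)} = \frac{1}{\left(1758 - \left(- \frac{19}{6}\right) \left(-22\right)\right) + \left(-1809 + 30\right) \left(4120 - 3916\right)} = \frac{1}{\left(1758 - \frac{209}{3}\right) - 362916} = \frac{1}{\frac{5065}{3} - 362916} = \frac{1}{- \frac{1083683}{3}} = - \frac{3}{1083683}$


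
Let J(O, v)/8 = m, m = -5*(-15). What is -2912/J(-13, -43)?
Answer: -364/75 ≈ -4.8533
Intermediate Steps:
m = 75
J(O, v) = 600 (J(O, v) = 8*75 = 600)
-2912/J(-13, -43) = -2912/600 = -2912*1/600 = -364/75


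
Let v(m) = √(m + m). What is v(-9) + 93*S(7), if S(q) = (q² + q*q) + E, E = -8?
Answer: 8370 + 3*I*√2 ≈ 8370.0 + 4.2426*I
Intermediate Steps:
v(m) = √2*√m (v(m) = √(2*m) = √2*√m)
S(q) = -8 + 2*q² (S(q) = (q² + q*q) - 8 = (q² + q²) - 8 = 2*q² - 8 = -8 + 2*q²)
v(-9) + 93*S(7) = √2*√(-9) + 93*(-8 + 2*7²) = √2*(3*I) + 93*(-8 + 2*49) = 3*I*√2 + 93*(-8 + 98) = 3*I*√2 + 93*90 = 3*I*√2 + 8370 = 8370 + 3*I*√2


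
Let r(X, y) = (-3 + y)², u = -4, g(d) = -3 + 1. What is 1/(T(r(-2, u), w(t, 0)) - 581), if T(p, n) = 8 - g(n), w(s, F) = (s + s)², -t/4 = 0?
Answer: -1/571 ≈ -0.0017513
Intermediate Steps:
g(d) = -2
t = 0 (t = -4*0 = 0)
w(s, F) = 4*s² (w(s, F) = (2*s)² = 4*s²)
T(p, n) = 10 (T(p, n) = 8 - 1*(-2) = 8 + 2 = 10)
1/(T(r(-2, u), w(t, 0)) - 581) = 1/(10 - 581) = 1/(-571) = -1/571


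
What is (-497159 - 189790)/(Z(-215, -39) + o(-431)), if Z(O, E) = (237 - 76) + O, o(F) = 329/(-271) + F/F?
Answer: 186163179/14692 ≈ 12671.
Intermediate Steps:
o(F) = -58/271 (o(F) = 329*(-1/271) + 1 = -329/271 + 1 = -58/271)
Z(O, E) = 161 + O
(-497159 - 189790)/(Z(-215, -39) + o(-431)) = (-497159 - 189790)/((161 - 215) - 58/271) = -686949/(-54 - 58/271) = -686949/(-14692/271) = -686949*(-271/14692) = 186163179/14692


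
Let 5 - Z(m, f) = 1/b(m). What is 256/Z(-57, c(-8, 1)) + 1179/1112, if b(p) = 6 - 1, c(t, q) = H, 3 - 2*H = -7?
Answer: 181457/3336 ≈ 54.394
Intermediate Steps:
H = 5 (H = 3/2 - 1/2*(-7) = 3/2 + 7/2 = 5)
c(t, q) = 5
b(p) = 5
Z(m, f) = 24/5 (Z(m, f) = 5 - 1/5 = 24/5)
256/Z(-57, c(-8, 1)) + 1179/1112 = 256/(24/5) + 1179/1112 = 256*(5/24) + 1179*(1/1112) = 160/3 + 1179/1112 = 181457/3336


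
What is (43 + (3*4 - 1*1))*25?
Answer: 1350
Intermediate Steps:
(43 + (3*4 - 1*1))*25 = (43 + (12 - 1))*25 = (43 + 11)*25 = 54*25 = 1350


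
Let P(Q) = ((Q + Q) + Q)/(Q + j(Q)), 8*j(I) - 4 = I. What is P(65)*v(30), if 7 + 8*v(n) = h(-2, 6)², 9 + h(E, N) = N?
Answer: 390/589 ≈ 0.66214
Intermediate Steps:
j(I) = ½ + I/8
h(E, N) = -9 + N
P(Q) = 3*Q/(½ + 9*Q/8) (P(Q) = ((Q + Q) + Q)/(Q + (½ + Q/8)) = (2*Q + Q)/(½ + 9*Q/8) = (3*Q)/(½ + 9*Q/8) = 3*Q/(½ + 9*Q/8))
v(n) = ¼ (v(n) = -7/8 + (-9 + 6)²/8 = -7/8 + (⅛)*(-3)² = -7/8 + (⅛)*9 = -7/8 + 9/8 = ¼)
P(65)*v(30) = (24*65/(4 + 9*65))*(¼) = (24*65/(4 + 585))*(¼) = (24*65/589)*(¼) = (24*65*(1/589))*(¼) = (1560/589)*(¼) = 390/589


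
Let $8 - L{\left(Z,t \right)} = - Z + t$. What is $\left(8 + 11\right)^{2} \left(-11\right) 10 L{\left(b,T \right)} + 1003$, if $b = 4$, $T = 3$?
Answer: $-356387$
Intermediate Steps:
$L{\left(Z,t \right)} = 8 + Z - t$ ($L{\left(Z,t \right)} = 8 - \left(- Z + t\right) = 8 - \left(t - Z\right) = 8 + \left(Z - t\right) = 8 + Z - t$)
$\left(8 + 11\right)^{2} \left(-11\right) 10 L{\left(b,T \right)} + 1003 = \left(8 + 11\right)^{2} \left(-11\right) 10 \left(8 + 4 - 3\right) + 1003 = 19^{2} \left(- 110 \left(8 + 4 - 3\right)\right) + 1003 = 361 \left(\left(-110\right) 9\right) + 1003 = 361 \left(-990\right) + 1003 = -357390 + 1003 = -356387$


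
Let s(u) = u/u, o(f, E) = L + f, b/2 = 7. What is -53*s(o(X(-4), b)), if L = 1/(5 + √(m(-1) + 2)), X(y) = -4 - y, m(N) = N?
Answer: -53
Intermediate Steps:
b = 14 (b = 2*7 = 14)
L = ⅙ (L = 1/(5 + √(-1 + 2)) = 1/(5 + √1) = 1/(5 + 1) = 1/6 = ⅙ ≈ 0.16667)
o(f, E) = ⅙ + f
s(u) = 1
-53*s(o(X(-4), b)) = -53*1 = -53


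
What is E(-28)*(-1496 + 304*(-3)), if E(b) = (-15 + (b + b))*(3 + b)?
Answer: -4274200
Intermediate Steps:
E(b) = (-15 + 2*b)*(3 + b)
E(-28)*(-1496 + 304*(-3)) = (-45 - 9*(-28) + 2*(-28)**2)*(-1496 + 304*(-3)) = (-45 + 252 + 2*784)*(-1496 - 912) = (-45 + 252 + 1568)*(-2408) = 1775*(-2408) = -4274200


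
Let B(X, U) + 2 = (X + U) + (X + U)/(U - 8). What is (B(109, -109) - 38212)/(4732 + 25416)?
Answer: -19107/15074 ≈ -1.2675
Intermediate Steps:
B(X, U) = -2 + U + X + (U + X)/(-8 + U) (B(X, U) = -2 + ((X + U) + (X + U)/(U - 8)) = -2 + ((U + X) + (U + X)/(-8 + U)) = -2 + (U + X + (U + X)/(-8 + U)) = -2 + U + X + (U + X)/(-8 + U))
(B(109, -109) - 38212)/(4732 + 25416) = ((16 + (-109)² - 9*(-109) - 7*109 - 109*109)/(-8 - 109) - 38212)/(4732 + 25416) = ((16 + 11881 + 981 - 763 - 11881)/(-117) - 38212)/30148 = (-1/117*234 - 38212)*(1/30148) = (-2 - 38212)*(1/30148) = -38214*1/30148 = -19107/15074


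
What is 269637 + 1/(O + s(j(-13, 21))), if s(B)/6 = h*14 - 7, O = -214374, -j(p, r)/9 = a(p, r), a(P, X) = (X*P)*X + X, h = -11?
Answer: 58063631579/215340 ≈ 2.6964e+5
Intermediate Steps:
a(P, X) = X + P*X**2 (a(P, X) = (P*X)*X + X = P*X**2 + X = X + P*X**2)
j(p, r) = -9*r*(1 + p*r)
s(B) = -966 (s(B) = 6*(-11*14 - 7) = 6*(-154 - 7) = 6*(-161) = -966)
269637 + 1/(O + s(j(-13, 21))) = 269637 + 1/(-214374 - 966) = 269637 + 1/(-215340) = 269637 - 1/215340 = 58063631579/215340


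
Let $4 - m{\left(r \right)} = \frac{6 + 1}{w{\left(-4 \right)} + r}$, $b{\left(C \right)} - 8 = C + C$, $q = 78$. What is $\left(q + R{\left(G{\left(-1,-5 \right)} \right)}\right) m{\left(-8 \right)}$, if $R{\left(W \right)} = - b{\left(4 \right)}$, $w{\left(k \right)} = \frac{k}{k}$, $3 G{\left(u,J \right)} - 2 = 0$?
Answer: $310$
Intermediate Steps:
$G{\left(u,J \right)} = \frac{2}{3}$ ($G{\left(u,J \right)} = \frac{2}{3} + \frac{1}{3} \cdot 0 = \frac{2}{3} + 0 = \frac{2}{3}$)
$w{\left(k \right)} = 1$
$b{\left(C \right)} = 8 + 2 C$ ($b{\left(C \right)} = 8 + \left(C + C\right) = 8 + 2 C$)
$m{\left(r \right)} = 4 - \frac{7}{1 + r}$ ($m{\left(r \right)} = 4 - \frac{6 + 1}{1 + r} = 4 - \frac{7}{1 + r}$)
$R{\left(W \right)} = -16$ ($R{\left(W \right)} = - (8 + 2 \cdot 4) = - (8 + 8) = \left(-1\right) 16 = -16$)
$\left(q + R{\left(G{\left(-1,-5 \right)} \right)}\right) m{\left(-8 \right)} = \left(78 - 16\right) \frac{-3 + 4 \left(-8\right)}{1 - 8} = 62 \frac{-3 - 32}{-7} = 62 \left(\left(- \frac{1}{7}\right) \left(-35\right)\right) = 62 \cdot 5 = 310$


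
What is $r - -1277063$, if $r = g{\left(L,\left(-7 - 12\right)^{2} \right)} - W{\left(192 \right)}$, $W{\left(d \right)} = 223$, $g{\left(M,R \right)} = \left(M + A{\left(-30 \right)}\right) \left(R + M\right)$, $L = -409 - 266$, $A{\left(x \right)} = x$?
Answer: $1498210$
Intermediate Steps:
$L = -675$
$g{\left(M,R \right)} = \left(-30 + M\right) \left(M + R\right)$ ($g{\left(M,R \right)} = \left(M - 30\right) \left(R + M\right) = \left(-30 + M\right) \left(M + R\right)$)
$r = 221147$ ($r = \left(\left(-675\right)^{2} - -20250 - 30 \left(-7 - 12\right)^{2} - 675 \left(-7 - 12\right)^{2}\right) - 223 = \left(455625 + 20250 - 30 \left(-19\right)^{2} - 675 \left(-19\right)^{2}\right) - 223 = \left(455625 + 20250 - 10830 - 243675\right) - 223 = 221370 - 223 = 221147$)
$r - -1277063 = 221147 - -1277063 = 221147 + 1277063 = 1498210$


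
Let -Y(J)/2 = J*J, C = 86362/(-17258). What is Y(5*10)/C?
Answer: 43145000/43181 ≈ 999.17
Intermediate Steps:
C = -43181/8629 (C = 86362*(-1/17258) = -43181/8629 ≈ -5.0042)
Y(J) = -2*J² (Y(J) = -2*J*J = -2*J²)
Y(5*10)/C = (-2*(5*10)²)/(-43181/8629) = -2*50²*(-8629/43181) = -2*2500*(-8629/43181) = -5000*(-8629/43181) = 43145000/43181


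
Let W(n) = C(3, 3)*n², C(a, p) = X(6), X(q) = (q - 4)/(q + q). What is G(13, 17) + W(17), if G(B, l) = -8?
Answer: 241/6 ≈ 40.167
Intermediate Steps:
X(q) = (-4 + q)/(2*q) (X(q) = (-4 + q)/((2*q)) = (-4 + q)*(1/(2*q)) = (-4 + q)/(2*q))
C(a, p) = ⅙ (C(a, p) = (½)*(-4 + 6)/6 = (½)*(⅙)*2 = ⅙)
W(n) = n²/6
G(13, 17) + W(17) = -8 + (⅙)*17² = -8 + (⅙)*289 = -8 + 289/6 = 241/6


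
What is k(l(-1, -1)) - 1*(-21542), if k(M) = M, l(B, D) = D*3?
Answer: 21539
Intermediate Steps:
l(B, D) = 3*D
k(l(-1, -1)) - 1*(-21542) = 3*(-1) - 1*(-21542) = -3 + 21542 = 21539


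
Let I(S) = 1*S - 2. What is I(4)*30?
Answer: 60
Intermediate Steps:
I(S) = -2 + S (I(S) = S - 2 = -2 + S)
I(4)*30 = (-2 + 4)*30 = 2*30 = 60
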